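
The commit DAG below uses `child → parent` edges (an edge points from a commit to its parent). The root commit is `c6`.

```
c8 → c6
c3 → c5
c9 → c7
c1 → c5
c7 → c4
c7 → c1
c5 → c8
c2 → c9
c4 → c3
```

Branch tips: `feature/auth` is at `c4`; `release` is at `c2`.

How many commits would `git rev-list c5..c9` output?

5

Reachable from c9: {c1, c3, c4, c5, c6, c7, c8, c9}.
Reachable from c5: {c5, c6, c8}.
In c9's history but not c5's: {c1, c3, c4, c7, c9} — 5 commits.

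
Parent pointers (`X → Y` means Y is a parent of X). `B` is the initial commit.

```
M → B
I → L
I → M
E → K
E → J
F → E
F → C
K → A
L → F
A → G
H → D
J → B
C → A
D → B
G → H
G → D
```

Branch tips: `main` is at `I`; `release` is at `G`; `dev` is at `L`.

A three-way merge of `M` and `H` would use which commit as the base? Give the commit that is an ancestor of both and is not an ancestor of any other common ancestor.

Ancestors of M: {B, M}.
Ancestors of H: {B, D, H}.
Common ancestors: {B}.
The only common ancestor is B, so it is the merge base.

B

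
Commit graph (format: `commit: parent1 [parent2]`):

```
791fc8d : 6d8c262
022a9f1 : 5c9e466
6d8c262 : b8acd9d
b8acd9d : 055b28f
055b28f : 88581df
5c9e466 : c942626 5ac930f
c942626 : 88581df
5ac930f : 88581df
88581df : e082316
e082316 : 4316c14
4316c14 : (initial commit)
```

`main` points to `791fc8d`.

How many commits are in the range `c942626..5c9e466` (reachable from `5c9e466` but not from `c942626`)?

2

Reachable from 5c9e466: {4316c14, 5ac930f, 5c9e466, 88581df, c942626, e082316}.
Reachable from c942626: {4316c14, 88581df, c942626, e082316}.
In 5c9e466's history but not c942626's: {5ac930f, 5c9e466} — 2 commits.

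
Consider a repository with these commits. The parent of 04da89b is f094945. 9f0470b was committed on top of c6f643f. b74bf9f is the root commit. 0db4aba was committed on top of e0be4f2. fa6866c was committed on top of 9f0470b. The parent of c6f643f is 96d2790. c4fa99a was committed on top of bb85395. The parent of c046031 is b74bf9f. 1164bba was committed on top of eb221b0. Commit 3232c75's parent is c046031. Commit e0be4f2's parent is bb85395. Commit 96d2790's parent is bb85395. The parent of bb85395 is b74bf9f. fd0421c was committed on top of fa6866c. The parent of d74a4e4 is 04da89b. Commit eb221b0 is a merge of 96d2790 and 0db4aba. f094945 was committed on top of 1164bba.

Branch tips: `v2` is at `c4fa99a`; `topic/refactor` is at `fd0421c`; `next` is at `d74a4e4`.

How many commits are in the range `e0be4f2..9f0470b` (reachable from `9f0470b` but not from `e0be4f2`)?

Reachable from 9f0470b: {96d2790, 9f0470b, b74bf9f, bb85395, c6f643f}.
Reachable from e0be4f2: {b74bf9f, bb85395, e0be4f2}.
In 9f0470b's history but not e0be4f2's: {96d2790, 9f0470b, c6f643f} — 3 commits.

3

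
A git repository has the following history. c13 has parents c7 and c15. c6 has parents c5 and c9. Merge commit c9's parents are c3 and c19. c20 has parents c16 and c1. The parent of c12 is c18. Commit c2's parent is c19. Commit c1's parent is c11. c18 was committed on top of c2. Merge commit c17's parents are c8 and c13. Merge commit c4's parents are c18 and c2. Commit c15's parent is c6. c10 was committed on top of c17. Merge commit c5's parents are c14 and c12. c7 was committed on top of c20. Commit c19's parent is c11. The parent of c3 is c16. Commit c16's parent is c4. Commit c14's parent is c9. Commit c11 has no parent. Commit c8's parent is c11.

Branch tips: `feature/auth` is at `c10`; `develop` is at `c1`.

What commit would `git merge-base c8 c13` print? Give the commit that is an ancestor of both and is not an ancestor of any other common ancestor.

c11

Ancestors of c8: {c11, c8}.
Ancestors of c13: {c1, c11, c12, c13, c14, c15, c16, c18, c19, c2, c20, c3, c4, c5, c6, c7, c9}.
Common ancestors: {c11}.
The only common ancestor is c11, so it is the merge base.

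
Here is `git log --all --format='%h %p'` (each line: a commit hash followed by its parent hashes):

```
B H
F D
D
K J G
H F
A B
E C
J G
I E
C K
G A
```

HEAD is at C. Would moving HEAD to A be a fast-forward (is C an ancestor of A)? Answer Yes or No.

A fast-forward from C to A is possible iff C is an ancestor of A.
Ancestors of A: {A, B, D, F, H}.
C is not among them, so fast-forward is not possible.

No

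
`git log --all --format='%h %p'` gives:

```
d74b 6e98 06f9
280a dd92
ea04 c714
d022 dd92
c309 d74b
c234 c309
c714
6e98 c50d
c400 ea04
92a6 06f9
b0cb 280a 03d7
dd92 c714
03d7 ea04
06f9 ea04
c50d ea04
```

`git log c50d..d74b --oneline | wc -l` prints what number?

3

Reachable from d74b: {06f9, 6e98, c50d, c714, d74b, ea04}.
Reachable from c50d: {c50d, c714, ea04}.
In d74b's history but not c50d's: {06f9, 6e98, d74b} — 3 commits.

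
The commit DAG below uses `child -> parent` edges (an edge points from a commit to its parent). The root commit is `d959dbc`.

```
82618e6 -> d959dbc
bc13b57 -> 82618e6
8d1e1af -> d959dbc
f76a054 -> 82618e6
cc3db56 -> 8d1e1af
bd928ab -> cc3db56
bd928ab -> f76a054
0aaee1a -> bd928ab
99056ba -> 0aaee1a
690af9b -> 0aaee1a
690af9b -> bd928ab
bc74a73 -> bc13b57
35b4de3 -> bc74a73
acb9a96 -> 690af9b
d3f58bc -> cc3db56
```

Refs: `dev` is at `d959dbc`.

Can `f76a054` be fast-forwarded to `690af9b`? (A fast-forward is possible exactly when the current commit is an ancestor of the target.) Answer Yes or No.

Yes

A fast-forward from f76a054 to 690af9b is possible iff f76a054 is an ancestor of 690af9b.
Ancestors of 690af9b: {0aaee1a, 690af9b, 82618e6, 8d1e1af, bd928ab, cc3db56, d959dbc, f76a054}.
f76a054 is among them, so fast-forward is possible.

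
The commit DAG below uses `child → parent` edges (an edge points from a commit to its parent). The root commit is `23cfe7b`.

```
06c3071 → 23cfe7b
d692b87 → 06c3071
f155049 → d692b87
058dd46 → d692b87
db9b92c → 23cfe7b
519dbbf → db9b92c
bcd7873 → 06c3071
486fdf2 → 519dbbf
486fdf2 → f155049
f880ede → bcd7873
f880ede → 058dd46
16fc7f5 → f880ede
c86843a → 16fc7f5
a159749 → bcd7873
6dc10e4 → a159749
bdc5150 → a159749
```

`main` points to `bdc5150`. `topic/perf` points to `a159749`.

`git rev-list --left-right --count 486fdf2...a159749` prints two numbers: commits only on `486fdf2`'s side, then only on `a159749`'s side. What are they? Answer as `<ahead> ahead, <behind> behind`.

5 ahead, 2 behind

Reachable from 486fdf2: {06c3071, 23cfe7b, 486fdf2, 519dbbf, d692b87, db9b92c, f155049}.
Reachable from a159749: {06c3071, 23cfe7b, a159749, bcd7873}.
Only in 486fdf2's history (ahead): {486fdf2, 519dbbf, d692b87, db9b92c, f155049} — 5.
Only in a159749's history (behind): {a159749, bcd7873} — 2.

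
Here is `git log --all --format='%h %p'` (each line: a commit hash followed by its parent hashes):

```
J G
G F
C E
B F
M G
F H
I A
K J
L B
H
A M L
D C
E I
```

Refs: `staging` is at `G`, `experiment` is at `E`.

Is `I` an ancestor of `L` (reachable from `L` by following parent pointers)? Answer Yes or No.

No

Ancestors of L: {B, F, H, L}.
I is not in that set, so it is not an ancestor of L.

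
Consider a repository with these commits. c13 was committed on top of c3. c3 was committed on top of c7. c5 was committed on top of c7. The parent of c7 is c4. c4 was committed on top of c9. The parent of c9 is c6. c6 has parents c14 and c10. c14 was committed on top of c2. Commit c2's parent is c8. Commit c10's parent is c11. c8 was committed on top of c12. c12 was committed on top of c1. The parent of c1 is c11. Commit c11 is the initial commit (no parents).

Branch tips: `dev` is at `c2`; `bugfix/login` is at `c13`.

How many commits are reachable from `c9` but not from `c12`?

Reachable from c9: {c1, c10, c11, c12, c14, c2, c6, c8, c9}.
Reachable from c12: {c1, c11, c12}.
In c9's history but not c12's: {c10, c14, c2, c6, c8, c9} — 6 commits.

6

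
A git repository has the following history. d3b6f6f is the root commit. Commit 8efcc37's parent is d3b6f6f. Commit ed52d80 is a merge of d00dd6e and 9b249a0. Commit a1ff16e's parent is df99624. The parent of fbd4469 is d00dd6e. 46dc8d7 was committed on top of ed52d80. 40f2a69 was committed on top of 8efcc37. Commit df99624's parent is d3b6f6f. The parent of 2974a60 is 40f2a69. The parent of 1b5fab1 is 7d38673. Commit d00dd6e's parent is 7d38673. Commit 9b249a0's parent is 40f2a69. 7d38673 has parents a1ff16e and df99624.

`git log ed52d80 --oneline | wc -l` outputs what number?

9

Walking parent pointers from ed52d80: reachable set = {40f2a69, 7d38673, 8efcc37, 9b249a0, a1ff16e, d00dd6e, d3b6f6f, df99624, ed52d80}.
That is 9 commits.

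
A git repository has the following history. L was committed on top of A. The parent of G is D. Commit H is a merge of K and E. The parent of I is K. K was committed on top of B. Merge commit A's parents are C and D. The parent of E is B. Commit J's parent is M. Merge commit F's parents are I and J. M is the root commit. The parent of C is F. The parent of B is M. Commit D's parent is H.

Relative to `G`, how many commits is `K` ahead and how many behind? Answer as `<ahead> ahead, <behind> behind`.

Reachable from K: {B, K, M}.
Reachable from G: {B, D, E, G, H, K, M}.
Only in K's history (ahead): {} — 0.
Only in G's history (behind): {D, E, G, H} — 4.

0 ahead, 4 behind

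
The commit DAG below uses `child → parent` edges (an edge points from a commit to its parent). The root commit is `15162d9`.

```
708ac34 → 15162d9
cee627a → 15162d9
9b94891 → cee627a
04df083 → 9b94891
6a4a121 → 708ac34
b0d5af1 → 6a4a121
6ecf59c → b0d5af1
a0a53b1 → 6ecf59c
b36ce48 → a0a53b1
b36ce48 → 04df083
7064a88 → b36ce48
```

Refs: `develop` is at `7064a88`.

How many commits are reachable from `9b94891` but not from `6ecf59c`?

Reachable from 9b94891: {15162d9, 9b94891, cee627a}.
Reachable from 6ecf59c: {15162d9, 6a4a121, 6ecf59c, 708ac34, b0d5af1}.
In 9b94891's history but not 6ecf59c's: {9b94891, cee627a} — 2 commits.

2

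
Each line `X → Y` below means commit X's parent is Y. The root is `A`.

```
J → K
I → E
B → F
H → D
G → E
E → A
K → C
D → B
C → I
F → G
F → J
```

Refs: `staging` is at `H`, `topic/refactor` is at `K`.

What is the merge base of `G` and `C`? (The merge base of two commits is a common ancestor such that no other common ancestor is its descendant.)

Ancestors of G: {A, E, G}.
Ancestors of C: {A, C, E, I}.
Common ancestors: {A, E}.
Among these, E is not an ancestor of any other common ancestor — it is the merge base.

E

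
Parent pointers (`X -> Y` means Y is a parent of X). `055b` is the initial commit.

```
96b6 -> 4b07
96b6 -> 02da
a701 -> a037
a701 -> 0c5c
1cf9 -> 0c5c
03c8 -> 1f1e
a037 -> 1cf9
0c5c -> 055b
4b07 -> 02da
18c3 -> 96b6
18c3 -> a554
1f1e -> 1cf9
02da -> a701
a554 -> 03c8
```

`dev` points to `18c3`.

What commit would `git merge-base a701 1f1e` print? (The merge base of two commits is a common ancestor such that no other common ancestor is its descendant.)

Ancestors of a701: {055b, 0c5c, 1cf9, a037, a701}.
Ancestors of 1f1e: {055b, 0c5c, 1cf9, 1f1e}.
Common ancestors: {055b, 0c5c, 1cf9}.
Among these, 1cf9 is not an ancestor of any other common ancestor — it is the merge base.

1cf9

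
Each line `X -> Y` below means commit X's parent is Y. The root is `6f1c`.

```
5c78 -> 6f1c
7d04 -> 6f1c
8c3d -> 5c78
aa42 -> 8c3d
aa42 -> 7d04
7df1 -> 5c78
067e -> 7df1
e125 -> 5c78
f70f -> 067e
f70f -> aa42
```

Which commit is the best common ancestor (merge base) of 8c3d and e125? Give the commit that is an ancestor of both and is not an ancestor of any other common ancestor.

5c78

Ancestors of 8c3d: {5c78, 6f1c, 8c3d}.
Ancestors of e125: {5c78, 6f1c, e125}.
Common ancestors: {5c78, 6f1c}.
Among these, 5c78 is not an ancestor of any other common ancestor — it is the merge base.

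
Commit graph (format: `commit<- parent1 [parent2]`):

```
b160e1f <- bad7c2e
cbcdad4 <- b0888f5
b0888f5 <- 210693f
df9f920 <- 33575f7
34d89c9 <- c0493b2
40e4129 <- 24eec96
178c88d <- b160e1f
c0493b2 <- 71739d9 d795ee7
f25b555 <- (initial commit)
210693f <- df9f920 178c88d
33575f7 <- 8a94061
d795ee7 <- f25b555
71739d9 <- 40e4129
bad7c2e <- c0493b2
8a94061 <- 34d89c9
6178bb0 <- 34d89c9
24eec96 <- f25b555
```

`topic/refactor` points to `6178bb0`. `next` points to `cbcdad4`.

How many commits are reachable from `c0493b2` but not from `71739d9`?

2

Reachable from c0493b2: {24eec96, 40e4129, 71739d9, c0493b2, d795ee7, f25b555}.
Reachable from 71739d9: {24eec96, 40e4129, 71739d9, f25b555}.
In c0493b2's history but not 71739d9's: {c0493b2, d795ee7} — 2 commits.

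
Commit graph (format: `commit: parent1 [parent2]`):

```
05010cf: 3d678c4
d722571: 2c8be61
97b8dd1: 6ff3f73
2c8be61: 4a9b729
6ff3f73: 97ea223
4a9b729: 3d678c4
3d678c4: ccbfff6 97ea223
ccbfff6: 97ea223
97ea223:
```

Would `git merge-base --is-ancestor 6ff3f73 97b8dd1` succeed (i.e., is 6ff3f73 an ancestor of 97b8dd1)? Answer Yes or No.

Yes

Ancestors of 97b8dd1 (commits reachable by following parents): {6ff3f73, 97b8dd1, 97ea223}.
6ff3f73 is in that set, so it is an ancestor of 97b8dd1.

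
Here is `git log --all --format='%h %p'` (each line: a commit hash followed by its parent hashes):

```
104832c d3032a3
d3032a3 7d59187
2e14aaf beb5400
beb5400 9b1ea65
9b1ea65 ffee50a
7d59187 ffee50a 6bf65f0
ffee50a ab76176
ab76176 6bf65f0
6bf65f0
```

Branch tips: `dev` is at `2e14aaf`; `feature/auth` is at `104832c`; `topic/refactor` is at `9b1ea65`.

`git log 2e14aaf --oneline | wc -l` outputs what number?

6

Walking parent pointers from 2e14aaf: reachable set = {2e14aaf, 6bf65f0, 9b1ea65, ab76176, beb5400, ffee50a}.
That is 6 commits.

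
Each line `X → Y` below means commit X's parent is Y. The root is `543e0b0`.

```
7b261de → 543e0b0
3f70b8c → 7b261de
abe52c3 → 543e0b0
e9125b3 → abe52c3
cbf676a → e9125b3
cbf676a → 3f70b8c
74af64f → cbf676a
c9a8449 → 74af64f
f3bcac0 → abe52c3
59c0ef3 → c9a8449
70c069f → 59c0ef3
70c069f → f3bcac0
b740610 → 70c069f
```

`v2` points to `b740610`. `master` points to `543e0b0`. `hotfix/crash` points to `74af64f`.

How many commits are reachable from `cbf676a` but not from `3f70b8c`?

3

Reachable from cbf676a: {3f70b8c, 543e0b0, 7b261de, abe52c3, cbf676a, e9125b3}.
Reachable from 3f70b8c: {3f70b8c, 543e0b0, 7b261de}.
In cbf676a's history but not 3f70b8c's: {abe52c3, cbf676a, e9125b3} — 3 commits.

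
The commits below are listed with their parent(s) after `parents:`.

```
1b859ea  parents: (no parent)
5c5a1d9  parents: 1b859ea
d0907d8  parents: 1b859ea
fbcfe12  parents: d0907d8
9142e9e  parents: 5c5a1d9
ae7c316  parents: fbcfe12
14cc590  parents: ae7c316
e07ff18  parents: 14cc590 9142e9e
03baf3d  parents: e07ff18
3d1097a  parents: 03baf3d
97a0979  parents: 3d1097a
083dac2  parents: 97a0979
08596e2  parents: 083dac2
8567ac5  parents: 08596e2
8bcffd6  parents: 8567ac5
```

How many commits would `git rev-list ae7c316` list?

4

Walking parent pointers from ae7c316: reachable set = {1b859ea, ae7c316, d0907d8, fbcfe12}.
That is 4 commits.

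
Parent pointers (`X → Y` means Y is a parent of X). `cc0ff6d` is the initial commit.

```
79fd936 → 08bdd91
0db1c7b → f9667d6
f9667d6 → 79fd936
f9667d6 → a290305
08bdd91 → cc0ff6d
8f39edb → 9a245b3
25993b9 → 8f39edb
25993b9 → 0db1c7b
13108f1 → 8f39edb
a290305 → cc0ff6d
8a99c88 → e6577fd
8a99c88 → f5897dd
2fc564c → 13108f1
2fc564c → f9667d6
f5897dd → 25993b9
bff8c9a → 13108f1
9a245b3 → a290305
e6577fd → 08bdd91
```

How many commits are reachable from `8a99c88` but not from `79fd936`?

9

Reachable from 8a99c88: {08bdd91, 0db1c7b, 25993b9, 79fd936, 8a99c88, 8f39edb, 9a245b3, a290305, cc0ff6d, e6577fd, f5897dd, f9667d6}.
Reachable from 79fd936: {08bdd91, 79fd936, cc0ff6d}.
In 8a99c88's history but not 79fd936's: {0db1c7b, 25993b9, 8a99c88, 8f39edb, 9a245b3, a290305, e6577fd, f5897dd, f9667d6} — 9 commits.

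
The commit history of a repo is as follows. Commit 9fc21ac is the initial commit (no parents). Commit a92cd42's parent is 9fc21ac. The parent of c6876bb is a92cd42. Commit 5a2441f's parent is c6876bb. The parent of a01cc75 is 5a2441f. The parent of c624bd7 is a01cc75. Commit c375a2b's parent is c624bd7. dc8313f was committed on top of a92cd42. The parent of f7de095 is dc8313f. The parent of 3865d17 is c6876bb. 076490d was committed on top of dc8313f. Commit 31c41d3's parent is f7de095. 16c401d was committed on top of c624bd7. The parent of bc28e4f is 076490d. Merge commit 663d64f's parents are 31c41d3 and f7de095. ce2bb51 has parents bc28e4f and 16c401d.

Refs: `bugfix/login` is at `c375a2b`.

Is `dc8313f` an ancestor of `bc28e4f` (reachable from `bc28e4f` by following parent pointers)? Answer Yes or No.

Ancestors of bc28e4f (commits reachable by following parents): {076490d, 9fc21ac, a92cd42, bc28e4f, dc8313f}.
dc8313f is in that set, so it is an ancestor of bc28e4f.

Yes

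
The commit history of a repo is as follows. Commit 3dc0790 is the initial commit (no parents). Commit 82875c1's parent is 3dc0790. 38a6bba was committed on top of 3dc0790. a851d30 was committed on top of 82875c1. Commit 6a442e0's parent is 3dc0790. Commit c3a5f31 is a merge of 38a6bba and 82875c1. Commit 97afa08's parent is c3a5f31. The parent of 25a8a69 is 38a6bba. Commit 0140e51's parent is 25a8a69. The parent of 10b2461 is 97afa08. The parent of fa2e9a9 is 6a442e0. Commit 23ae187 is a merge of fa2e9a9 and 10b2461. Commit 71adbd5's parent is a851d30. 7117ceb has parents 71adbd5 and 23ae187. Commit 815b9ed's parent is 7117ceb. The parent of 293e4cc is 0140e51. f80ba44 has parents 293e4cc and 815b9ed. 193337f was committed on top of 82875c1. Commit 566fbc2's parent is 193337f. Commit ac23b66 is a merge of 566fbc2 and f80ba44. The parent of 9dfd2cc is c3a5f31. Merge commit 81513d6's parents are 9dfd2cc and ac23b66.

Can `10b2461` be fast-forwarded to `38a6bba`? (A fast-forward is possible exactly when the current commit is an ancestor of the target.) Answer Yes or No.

No

A fast-forward from 10b2461 to 38a6bba is possible iff 10b2461 is an ancestor of 38a6bba.
Ancestors of 38a6bba: {38a6bba, 3dc0790}.
10b2461 is not among them, so fast-forward is not possible.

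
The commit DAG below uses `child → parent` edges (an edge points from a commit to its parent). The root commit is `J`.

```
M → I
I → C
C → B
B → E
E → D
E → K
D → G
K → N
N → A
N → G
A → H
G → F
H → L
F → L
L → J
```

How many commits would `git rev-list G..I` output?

Reachable from I: {A, B, C, D, E, F, G, H, I, J, K, L, N}.
Reachable from G: {F, G, J, L}.
In I's history but not G's: {A, B, C, D, E, H, I, K, N} — 9 commits.

9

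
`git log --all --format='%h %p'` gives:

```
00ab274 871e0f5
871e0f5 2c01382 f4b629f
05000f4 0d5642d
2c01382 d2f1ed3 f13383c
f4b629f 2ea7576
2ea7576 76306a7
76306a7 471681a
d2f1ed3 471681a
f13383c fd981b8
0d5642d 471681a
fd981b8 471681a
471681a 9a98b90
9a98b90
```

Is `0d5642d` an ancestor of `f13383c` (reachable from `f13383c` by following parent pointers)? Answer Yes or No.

No

Ancestors of f13383c: {471681a, 9a98b90, f13383c, fd981b8}.
0d5642d is not in that set, so it is not an ancestor of f13383c.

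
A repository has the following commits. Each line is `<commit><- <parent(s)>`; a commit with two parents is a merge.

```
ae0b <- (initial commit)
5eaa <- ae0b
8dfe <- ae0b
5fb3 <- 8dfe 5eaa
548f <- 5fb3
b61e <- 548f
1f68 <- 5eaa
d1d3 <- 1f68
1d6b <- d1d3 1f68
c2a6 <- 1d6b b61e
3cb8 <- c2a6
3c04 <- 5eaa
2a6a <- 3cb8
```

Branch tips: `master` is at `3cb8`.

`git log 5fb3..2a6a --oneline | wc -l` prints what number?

8

Reachable from 2a6a: {1d6b, 1f68, 2a6a, 3cb8, 548f, 5eaa, 5fb3, 8dfe, ae0b, b61e, c2a6, d1d3}.
Reachable from 5fb3: {5eaa, 5fb3, 8dfe, ae0b}.
In 2a6a's history but not 5fb3's: {1d6b, 1f68, 2a6a, 3cb8, 548f, b61e, c2a6, d1d3} — 8 commits.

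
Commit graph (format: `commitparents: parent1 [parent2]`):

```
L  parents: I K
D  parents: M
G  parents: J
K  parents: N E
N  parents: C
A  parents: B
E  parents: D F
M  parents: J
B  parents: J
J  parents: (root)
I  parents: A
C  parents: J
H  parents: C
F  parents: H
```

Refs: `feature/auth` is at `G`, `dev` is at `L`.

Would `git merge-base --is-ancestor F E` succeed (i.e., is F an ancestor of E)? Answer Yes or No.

Ancestors of E (commits reachable by following parents): {C, D, E, F, H, J, M}.
F is in that set, so it is an ancestor of E.

Yes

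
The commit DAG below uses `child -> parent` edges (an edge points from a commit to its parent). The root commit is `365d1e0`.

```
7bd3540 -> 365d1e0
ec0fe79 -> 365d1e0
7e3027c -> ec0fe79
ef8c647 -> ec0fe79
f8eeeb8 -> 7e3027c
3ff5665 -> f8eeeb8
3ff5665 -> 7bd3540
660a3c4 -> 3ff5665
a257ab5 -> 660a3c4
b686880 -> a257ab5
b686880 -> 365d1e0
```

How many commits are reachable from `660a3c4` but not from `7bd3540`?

5

Reachable from 660a3c4: {365d1e0, 3ff5665, 660a3c4, 7bd3540, 7e3027c, ec0fe79, f8eeeb8}.
Reachable from 7bd3540: {365d1e0, 7bd3540}.
In 660a3c4's history but not 7bd3540's: {3ff5665, 660a3c4, 7e3027c, ec0fe79, f8eeeb8} — 5 commits.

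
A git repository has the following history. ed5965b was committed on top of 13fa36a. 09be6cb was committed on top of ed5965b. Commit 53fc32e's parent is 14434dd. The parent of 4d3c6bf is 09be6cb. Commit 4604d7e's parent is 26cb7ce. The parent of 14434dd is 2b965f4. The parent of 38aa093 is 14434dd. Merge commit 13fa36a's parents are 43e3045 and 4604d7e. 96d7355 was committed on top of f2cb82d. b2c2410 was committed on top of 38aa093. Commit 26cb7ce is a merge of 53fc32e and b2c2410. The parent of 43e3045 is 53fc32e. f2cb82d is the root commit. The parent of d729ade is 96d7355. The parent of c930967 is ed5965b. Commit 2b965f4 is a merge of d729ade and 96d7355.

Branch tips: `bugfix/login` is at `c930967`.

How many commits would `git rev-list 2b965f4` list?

Walking parent pointers from 2b965f4: reachable set = {2b965f4, 96d7355, d729ade, f2cb82d}.
That is 4 commits.

4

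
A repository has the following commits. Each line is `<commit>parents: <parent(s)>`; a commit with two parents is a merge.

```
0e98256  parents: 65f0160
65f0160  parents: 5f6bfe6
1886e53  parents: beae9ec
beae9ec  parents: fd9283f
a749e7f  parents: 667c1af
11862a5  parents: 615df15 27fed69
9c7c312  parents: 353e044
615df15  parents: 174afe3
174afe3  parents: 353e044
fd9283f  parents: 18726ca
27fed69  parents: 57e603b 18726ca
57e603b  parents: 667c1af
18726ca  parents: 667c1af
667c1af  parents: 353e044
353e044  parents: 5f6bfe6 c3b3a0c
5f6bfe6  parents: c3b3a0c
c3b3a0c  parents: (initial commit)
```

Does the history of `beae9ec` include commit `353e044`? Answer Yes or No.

Yes

Ancestors of beae9ec (commits reachable by following parents): {18726ca, 353e044, 5f6bfe6, 667c1af, beae9ec, c3b3a0c, fd9283f}.
353e044 is in that set, so it is an ancestor of beae9ec.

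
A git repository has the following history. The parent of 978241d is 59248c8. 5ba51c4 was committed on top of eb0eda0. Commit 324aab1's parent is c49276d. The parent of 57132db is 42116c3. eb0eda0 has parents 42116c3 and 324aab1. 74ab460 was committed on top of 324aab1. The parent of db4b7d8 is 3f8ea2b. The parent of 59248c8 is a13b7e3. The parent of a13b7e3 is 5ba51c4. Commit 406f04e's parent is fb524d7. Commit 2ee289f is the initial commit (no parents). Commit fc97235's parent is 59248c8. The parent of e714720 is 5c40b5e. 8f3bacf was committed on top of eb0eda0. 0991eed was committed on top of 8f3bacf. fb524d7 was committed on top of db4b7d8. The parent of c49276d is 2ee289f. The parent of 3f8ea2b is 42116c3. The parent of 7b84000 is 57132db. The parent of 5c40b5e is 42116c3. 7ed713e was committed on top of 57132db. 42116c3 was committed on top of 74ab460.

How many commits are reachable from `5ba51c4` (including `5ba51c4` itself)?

Walking parent pointers from 5ba51c4: reachable set = {2ee289f, 324aab1, 42116c3, 5ba51c4, 74ab460, c49276d, eb0eda0}.
That is 7 commits.

7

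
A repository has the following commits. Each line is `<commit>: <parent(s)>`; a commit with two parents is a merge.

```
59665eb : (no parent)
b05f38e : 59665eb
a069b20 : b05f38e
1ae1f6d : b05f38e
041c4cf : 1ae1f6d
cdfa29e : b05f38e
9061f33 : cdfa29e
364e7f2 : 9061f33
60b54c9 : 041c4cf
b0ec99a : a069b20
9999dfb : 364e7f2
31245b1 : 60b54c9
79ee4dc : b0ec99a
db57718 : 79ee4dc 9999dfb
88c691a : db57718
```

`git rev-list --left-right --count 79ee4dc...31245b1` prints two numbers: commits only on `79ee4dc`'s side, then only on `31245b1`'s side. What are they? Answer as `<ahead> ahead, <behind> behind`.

3 ahead, 4 behind

Reachable from 79ee4dc: {59665eb, 79ee4dc, a069b20, b05f38e, b0ec99a}.
Reachable from 31245b1: {041c4cf, 1ae1f6d, 31245b1, 59665eb, 60b54c9, b05f38e}.
Only in 79ee4dc's history (ahead): {79ee4dc, a069b20, b0ec99a} — 3.
Only in 31245b1's history (behind): {041c4cf, 1ae1f6d, 31245b1, 60b54c9} — 4.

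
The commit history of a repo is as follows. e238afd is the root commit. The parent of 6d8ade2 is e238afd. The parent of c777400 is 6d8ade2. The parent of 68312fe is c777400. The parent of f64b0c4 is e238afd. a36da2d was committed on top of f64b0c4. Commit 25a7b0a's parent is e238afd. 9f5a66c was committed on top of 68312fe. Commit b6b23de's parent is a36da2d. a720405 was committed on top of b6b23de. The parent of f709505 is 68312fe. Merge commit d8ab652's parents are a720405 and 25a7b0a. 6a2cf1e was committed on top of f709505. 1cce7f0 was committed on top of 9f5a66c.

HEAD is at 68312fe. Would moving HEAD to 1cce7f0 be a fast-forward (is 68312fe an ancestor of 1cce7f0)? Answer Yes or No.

Yes

A fast-forward from 68312fe to 1cce7f0 is possible iff 68312fe is an ancestor of 1cce7f0.
Ancestors of 1cce7f0: {1cce7f0, 68312fe, 6d8ade2, 9f5a66c, c777400, e238afd}.
68312fe is among them, so fast-forward is possible.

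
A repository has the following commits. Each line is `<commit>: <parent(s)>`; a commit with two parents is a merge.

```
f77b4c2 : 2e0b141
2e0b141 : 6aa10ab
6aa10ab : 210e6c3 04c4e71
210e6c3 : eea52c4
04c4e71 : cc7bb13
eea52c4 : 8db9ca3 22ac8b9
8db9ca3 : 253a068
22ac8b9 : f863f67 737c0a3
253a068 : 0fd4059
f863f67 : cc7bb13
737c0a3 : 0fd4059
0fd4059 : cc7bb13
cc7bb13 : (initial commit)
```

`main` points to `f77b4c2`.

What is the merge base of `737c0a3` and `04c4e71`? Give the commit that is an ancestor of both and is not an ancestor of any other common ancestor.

cc7bb13

Ancestors of 737c0a3: {0fd4059, 737c0a3, cc7bb13}.
Ancestors of 04c4e71: {04c4e71, cc7bb13}.
Common ancestors: {cc7bb13}.
The only common ancestor is cc7bb13, so it is the merge base.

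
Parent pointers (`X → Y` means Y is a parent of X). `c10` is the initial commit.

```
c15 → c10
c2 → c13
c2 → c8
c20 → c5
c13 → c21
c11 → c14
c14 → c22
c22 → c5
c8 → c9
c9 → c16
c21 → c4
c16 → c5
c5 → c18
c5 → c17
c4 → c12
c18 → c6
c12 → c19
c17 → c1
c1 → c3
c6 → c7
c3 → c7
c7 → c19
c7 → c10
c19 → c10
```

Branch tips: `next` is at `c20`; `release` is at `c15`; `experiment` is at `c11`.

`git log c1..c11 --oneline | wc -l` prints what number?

Reachable from c11: {c1, c10, c11, c14, c17, c18, c19, c22, c3, c5, c6, c7}.
Reachable from c1: {c1, c10, c19, c3, c7}.
In c11's history but not c1's: {c11, c14, c17, c18, c22, c5, c6} — 7 commits.

7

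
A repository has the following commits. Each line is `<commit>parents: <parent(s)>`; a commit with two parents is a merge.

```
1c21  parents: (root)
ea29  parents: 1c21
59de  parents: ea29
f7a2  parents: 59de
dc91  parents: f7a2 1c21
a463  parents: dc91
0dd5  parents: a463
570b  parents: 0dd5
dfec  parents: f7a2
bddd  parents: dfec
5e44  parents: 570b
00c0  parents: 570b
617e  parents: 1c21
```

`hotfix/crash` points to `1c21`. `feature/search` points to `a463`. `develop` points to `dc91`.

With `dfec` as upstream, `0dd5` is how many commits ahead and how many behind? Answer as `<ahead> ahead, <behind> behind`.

3 ahead, 1 behind

Reachable from 0dd5: {0dd5, 1c21, 59de, a463, dc91, ea29, f7a2}.
Reachable from dfec: {1c21, 59de, dfec, ea29, f7a2}.
Only in 0dd5's history (ahead): {0dd5, a463, dc91} — 3.
Only in dfec's history (behind): {dfec} — 1.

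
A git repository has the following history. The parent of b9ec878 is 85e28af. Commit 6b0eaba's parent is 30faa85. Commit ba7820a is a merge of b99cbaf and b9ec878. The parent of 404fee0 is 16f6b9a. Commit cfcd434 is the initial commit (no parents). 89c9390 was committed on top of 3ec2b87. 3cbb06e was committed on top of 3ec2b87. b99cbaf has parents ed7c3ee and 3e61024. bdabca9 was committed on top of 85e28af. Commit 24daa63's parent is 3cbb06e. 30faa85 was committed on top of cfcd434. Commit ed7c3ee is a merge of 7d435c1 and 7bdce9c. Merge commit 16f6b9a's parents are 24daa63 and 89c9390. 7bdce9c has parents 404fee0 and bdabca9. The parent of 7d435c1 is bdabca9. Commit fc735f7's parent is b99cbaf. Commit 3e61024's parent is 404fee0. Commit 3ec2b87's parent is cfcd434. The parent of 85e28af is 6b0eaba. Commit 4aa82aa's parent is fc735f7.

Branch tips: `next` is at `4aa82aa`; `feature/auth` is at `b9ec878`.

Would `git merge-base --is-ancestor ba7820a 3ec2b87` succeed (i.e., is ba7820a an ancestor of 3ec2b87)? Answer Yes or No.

No

Ancestors of 3ec2b87: {3ec2b87, cfcd434}.
ba7820a is not in that set, so it is not an ancestor of 3ec2b87.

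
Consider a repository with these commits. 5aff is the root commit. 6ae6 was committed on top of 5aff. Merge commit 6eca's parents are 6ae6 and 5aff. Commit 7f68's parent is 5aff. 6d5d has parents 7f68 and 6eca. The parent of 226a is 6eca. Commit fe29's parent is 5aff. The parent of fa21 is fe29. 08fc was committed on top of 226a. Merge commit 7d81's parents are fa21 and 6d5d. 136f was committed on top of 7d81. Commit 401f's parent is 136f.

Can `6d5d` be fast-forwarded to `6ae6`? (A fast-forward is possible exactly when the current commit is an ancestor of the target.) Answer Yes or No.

No

A fast-forward from 6d5d to 6ae6 is possible iff 6d5d is an ancestor of 6ae6.
Ancestors of 6ae6: {5aff, 6ae6}.
6d5d is not among them, so fast-forward is not possible.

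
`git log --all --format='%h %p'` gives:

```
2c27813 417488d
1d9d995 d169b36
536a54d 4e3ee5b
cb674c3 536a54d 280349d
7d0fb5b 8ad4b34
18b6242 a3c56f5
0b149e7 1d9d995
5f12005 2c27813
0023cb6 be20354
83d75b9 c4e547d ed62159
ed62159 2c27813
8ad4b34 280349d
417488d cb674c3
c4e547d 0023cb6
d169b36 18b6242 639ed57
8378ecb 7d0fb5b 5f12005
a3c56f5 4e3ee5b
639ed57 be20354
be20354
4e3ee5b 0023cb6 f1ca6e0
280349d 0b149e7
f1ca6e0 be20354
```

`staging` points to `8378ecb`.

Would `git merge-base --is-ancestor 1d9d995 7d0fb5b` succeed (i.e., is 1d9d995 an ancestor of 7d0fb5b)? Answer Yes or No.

Ancestors of 7d0fb5b (commits reachable by following parents): {0023cb6, 0b149e7, 18b6242, 1d9d995, 280349d, 4e3ee5b, 639ed57, 7d0fb5b, 8ad4b34, a3c56f5, be20354, d169b36, f1ca6e0}.
1d9d995 is in that set, so it is an ancestor of 7d0fb5b.

Yes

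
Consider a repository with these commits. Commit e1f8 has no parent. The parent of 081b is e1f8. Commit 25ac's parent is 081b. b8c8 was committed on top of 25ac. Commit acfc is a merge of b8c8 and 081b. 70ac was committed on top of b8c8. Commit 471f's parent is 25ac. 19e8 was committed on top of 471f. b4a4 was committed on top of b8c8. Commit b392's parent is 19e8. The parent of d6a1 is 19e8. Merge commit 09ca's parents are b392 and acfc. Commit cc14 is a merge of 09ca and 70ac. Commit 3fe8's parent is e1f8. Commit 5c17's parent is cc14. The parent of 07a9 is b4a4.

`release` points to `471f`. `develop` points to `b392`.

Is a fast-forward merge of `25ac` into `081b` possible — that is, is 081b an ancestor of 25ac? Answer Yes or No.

Yes

A fast-forward from 081b to 25ac is possible iff 081b is an ancestor of 25ac.
Ancestors of 25ac: {081b, 25ac, e1f8}.
081b is among them, so fast-forward is possible.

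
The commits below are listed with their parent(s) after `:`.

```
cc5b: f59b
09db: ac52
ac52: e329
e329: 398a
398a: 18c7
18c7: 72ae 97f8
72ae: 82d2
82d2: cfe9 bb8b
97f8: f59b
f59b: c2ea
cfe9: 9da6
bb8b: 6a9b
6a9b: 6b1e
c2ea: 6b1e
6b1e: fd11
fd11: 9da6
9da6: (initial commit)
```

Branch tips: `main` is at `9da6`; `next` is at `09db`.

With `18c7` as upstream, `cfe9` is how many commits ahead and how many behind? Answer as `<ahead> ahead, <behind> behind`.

Reachable from cfe9: {9da6, cfe9}.
Reachable from 18c7: {18c7, 6a9b, 6b1e, 72ae, 82d2, 97f8, 9da6, bb8b, c2ea, cfe9, f59b, fd11}.
Only in cfe9's history (ahead): {} — 0.
Only in 18c7's history (behind): {18c7, 6a9b, 6b1e, 72ae, 82d2, 97f8, bb8b, c2ea, f59b, fd11} — 10.

0 ahead, 10 behind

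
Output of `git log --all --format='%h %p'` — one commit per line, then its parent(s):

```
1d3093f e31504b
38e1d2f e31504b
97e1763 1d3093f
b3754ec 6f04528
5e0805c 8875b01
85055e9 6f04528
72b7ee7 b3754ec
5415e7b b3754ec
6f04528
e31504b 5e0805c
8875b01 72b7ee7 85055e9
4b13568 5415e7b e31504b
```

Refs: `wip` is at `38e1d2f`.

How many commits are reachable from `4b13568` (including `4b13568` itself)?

9

Walking parent pointers from 4b13568: reachable set = {4b13568, 5415e7b, 5e0805c, 6f04528, 72b7ee7, 85055e9, 8875b01, b3754ec, e31504b}.
That is 9 commits.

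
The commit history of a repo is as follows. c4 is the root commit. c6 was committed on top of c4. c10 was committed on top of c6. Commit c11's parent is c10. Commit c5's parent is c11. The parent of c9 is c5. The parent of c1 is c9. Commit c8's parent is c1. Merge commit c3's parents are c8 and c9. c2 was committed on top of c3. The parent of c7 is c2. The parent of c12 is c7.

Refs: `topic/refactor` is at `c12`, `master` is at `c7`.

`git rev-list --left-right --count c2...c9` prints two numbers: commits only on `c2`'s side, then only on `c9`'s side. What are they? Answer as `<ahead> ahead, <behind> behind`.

Reachable from c2: {c1, c10, c11, c2, c3, c4, c5, c6, c8, c9}.
Reachable from c9: {c10, c11, c4, c5, c6, c9}.
Only in c2's history (ahead): {c1, c2, c3, c8} — 4.
Only in c9's history (behind): {} — 0.

4 ahead, 0 behind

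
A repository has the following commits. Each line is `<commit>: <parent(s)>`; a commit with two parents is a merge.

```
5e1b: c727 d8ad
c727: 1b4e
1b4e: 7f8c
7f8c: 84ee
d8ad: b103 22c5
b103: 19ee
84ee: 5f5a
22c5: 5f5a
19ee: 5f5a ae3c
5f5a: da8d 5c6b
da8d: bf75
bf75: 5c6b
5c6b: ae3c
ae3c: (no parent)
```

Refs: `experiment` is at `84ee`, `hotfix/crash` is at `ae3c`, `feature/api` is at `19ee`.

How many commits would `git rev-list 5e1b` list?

14

Walking parent pointers from 5e1b: reachable set = {19ee, 1b4e, 22c5, 5c6b, 5e1b, 5f5a, 7f8c, 84ee, ae3c, b103, bf75, c727, d8ad, da8d}.
That is 14 commits.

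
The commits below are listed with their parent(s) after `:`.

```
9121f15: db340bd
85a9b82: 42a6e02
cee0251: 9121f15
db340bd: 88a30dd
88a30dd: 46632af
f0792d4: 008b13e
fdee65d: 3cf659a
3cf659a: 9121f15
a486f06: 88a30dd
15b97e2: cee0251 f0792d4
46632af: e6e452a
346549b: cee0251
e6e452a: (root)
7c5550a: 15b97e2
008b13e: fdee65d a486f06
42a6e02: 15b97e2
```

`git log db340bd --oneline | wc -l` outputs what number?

Walking parent pointers from db340bd: reachable set = {46632af, 88a30dd, db340bd, e6e452a}.
That is 4 commits.

4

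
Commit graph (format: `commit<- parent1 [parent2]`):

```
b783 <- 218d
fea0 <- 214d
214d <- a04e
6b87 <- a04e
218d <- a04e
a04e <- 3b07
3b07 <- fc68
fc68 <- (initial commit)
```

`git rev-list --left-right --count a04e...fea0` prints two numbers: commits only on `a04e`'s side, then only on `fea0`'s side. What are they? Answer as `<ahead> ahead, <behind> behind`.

Reachable from a04e: {3b07, a04e, fc68}.
Reachable from fea0: {214d, 3b07, a04e, fc68, fea0}.
Only in a04e's history (ahead): {} — 0.
Only in fea0's history (behind): {214d, fea0} — 2.

0 ahead, 2 behind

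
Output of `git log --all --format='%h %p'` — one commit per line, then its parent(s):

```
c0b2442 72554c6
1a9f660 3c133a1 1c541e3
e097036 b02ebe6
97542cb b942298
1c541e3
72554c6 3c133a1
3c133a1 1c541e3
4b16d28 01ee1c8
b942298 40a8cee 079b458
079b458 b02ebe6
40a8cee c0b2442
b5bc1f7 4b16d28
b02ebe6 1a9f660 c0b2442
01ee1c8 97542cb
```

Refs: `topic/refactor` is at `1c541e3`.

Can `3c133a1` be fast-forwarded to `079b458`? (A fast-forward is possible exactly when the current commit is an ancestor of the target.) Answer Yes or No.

A fast-forward from 3c133a1 to 079b458 is possible iff 3c133a1 is an ancestor of 079b458.
Ancestors of 079b458: {079b458, 1a9f660, 1c541e3, 3c133a1, 72554c6, b02ebe6, c0b2442}.
3c133a1 is among them, so fast-forward is possible.

Yes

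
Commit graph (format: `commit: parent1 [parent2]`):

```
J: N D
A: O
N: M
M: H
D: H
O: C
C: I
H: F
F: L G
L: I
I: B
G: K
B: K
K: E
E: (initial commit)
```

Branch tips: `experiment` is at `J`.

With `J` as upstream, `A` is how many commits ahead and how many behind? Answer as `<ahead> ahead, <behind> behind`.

3 ahead, 8 behind

Reachable from A: {A, B, C, E, I, K, O}.
Reachable from J: {B, D, E, F, G, H, I, J, K, L, M, N}.
Only in A's history (ahead): {A, C, O} — 3.
Only in J's history (behind): {D, F, G, H, J, L, M, N} — 8.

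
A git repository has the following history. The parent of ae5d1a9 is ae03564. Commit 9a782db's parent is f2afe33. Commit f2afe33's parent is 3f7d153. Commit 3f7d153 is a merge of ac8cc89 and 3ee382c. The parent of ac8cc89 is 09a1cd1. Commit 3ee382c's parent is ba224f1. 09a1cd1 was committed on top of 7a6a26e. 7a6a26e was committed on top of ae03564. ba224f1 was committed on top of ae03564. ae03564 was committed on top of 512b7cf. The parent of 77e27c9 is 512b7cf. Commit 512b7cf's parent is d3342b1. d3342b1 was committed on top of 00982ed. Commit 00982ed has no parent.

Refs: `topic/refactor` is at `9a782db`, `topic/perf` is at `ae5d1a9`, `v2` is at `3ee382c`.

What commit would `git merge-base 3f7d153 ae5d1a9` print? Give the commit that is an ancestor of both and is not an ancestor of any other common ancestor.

Ancestors of 3f7d153: {00982ed, 09a1cd1, 3ee382c, 3f7d153, 512b7cf, 7a6a26e, ac8cc89, ae03564, ba224f1, d3342b1}.
Ancestors of ae5d1a9: {00982ed, 512b7cf, ae03564, ae5d1a9, d3342b1}.
Common ancestors: {00982ed, 512b7cf, ae03564, d3342b1}.
Among these, ae03564 is not an ancestor of any other common ancestor — it is the merge base.

ae03564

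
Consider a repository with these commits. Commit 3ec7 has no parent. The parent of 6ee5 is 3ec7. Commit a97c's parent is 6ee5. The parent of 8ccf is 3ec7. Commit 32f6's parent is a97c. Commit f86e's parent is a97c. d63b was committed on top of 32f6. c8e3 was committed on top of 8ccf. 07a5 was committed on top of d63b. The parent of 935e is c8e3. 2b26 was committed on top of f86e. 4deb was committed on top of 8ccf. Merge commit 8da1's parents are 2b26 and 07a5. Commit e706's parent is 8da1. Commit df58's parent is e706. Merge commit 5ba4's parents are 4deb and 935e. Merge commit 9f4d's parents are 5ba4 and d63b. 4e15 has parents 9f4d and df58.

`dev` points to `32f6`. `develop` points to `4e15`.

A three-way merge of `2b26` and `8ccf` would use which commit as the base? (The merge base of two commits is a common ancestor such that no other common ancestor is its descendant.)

3ec7

Ancestors of 2b26: {2b26, 3ec7, 6ee5, a97c, f86e}.
Ancestors of 8ccf: {3ec7, 8ccf}.
Common ancestors: {3ec7}.
The only common ancestor is 3ec7, so it is the merge base.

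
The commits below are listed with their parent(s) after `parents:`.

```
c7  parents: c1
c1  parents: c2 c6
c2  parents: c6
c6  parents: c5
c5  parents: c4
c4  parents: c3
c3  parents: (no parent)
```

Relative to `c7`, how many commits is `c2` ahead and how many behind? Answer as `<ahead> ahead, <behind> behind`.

Reachable from c2: {c2, c3, c4, c5, c6}.
Reachable from c7: {c1, c2, c3, c4, c5, c6, c7}.
Only in c2's history (ahead): {} — 0.
Only in c7's history (behind): {c1, c7} — 2.

0 ahead, 2 behind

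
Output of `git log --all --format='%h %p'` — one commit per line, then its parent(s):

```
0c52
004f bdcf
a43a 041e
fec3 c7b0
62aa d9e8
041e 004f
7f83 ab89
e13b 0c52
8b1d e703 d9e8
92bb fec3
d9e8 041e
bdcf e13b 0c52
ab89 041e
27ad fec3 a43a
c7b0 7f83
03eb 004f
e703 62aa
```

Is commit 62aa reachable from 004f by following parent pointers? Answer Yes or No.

No

Ancestors of 004f: {004f, 0c52, bdcf, e13b}.
62aa is not in that set, so it is not an ancestor of 004f.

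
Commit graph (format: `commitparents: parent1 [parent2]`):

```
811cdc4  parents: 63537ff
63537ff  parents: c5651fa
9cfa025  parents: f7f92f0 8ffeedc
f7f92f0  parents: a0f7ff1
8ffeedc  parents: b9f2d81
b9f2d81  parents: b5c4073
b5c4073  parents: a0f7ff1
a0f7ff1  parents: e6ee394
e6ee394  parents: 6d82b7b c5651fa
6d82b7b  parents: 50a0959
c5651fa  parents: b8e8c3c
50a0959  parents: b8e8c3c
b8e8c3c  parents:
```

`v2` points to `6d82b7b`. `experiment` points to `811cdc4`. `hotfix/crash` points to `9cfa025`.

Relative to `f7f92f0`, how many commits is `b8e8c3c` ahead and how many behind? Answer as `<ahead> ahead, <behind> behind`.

Reachable from b8e8c3c: {b8e8c3c}.
Reachable from f7f92f0: {50a0959, 6d82b7b, a0f7ff1, b8e8c3c, c5651fa, e6ee394, f7f92f0}.
Only in b8e8c3c's history (ahead): {} — 0.
Only in f7f92f0's history (behind): {50a0959, 6d82b7b, a0f7ff1, c5651fa, e6ee394, f7f92f0} — 6.

0 ahead, 6 behind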